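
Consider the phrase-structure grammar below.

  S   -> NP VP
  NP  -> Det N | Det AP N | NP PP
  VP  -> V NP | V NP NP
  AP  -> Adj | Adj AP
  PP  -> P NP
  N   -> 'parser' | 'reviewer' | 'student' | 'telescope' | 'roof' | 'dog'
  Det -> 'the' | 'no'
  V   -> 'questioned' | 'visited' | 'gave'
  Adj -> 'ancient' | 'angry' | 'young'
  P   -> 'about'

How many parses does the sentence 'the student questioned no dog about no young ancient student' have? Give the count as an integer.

[S [NP [Det the] [N student]] [VP [V questioned] [NP [NP [Det no] [N dog]] [PP [P about] [NP [Det no] [AP [Adj young] [AP [Adj ancient]]] [N student]]]]]]
No rule offers an alternative attachment or grouping for any span, so this is the only derivation.

1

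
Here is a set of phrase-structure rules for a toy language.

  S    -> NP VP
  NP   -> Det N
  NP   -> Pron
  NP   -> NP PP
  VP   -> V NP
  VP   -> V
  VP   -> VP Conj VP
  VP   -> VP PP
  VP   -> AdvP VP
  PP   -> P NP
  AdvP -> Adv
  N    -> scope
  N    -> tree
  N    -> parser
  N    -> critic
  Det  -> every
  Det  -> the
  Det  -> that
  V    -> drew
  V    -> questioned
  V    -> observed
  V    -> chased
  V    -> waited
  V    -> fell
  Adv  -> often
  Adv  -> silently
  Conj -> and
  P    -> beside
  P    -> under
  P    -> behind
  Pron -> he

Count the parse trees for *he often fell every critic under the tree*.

Two of the 3 distinct bracketings:
[S [NP [Pron he]] [VP [VP [AdvP [Adv often]] [VP [V fell] [NP [Det every] [N critic]]]] [PP [P under] [NP [Det the] [N tree]]]]]
[S [NP [Pron he]] [VP [AdvP [Adv often]] [VP [V fell] [NP [NP [Det every] [N critic]] [PP [P under] [NP [Det the] [N tree]]]]]]]
The difference turns on whether NP → NP PP is used at the relevant span, versus an alternative expansion of NP.

3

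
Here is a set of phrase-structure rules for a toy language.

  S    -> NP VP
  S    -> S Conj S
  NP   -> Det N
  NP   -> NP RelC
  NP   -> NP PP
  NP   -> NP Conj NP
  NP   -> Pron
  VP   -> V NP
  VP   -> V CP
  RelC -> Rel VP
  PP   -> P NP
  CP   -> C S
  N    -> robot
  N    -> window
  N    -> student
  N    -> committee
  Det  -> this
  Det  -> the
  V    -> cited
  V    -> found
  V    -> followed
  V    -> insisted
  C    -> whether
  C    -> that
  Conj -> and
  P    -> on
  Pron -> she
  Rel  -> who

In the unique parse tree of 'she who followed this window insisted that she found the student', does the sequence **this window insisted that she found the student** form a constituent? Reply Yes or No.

No

[S [NP [NP [Pron she]] [RelC [Rel who] [VP [V followed] [NP [Det this] [N window]]]]] [VP [V insisted] [CP [C that] [S [NP [Pron she]] [VP [V found] [NP [Det the] [N student]]]]]]]
The smallest constituent containing 'this window insisted that she found the student' is the S spanning 'she who followed this window insisted that she found the student'; no single node in the tree dominates exactly the given words.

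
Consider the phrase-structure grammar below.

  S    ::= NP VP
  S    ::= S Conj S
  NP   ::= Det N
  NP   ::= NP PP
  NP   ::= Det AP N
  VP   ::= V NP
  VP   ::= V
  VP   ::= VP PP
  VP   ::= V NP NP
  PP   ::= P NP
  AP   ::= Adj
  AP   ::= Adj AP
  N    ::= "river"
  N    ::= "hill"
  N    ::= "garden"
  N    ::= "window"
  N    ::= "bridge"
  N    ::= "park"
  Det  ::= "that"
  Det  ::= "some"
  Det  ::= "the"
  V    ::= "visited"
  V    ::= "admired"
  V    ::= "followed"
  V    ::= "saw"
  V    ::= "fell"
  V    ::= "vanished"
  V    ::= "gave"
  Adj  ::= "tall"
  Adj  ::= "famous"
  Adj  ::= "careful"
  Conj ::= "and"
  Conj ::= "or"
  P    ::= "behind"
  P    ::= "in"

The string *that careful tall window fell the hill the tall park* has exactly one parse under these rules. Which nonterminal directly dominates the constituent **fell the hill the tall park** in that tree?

S

S
  NP
    Det: that
    AP
      Adj: careful
      AP
        Adj: tall
    N: window
  VP
    V: fell
    NP
      Det: the
      N: hill
    NP
      Det: the
      AP
        Adj: tall
      N: park
The span 'fell the hill the tall park' is the VP node built by VP → V NP NP.
Its mother is the S built by S → NP VP.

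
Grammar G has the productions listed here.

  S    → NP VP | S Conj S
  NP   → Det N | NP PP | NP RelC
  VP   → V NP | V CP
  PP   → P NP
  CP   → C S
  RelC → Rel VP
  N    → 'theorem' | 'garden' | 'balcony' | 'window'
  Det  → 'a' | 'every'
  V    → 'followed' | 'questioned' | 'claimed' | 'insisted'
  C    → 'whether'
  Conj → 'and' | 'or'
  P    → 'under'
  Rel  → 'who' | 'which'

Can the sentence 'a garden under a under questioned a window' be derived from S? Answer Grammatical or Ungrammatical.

Ungrammatical

A Det word can never sit immediately before a P word in any string this grammar generates, so the substring 'a under' rules out a derivation.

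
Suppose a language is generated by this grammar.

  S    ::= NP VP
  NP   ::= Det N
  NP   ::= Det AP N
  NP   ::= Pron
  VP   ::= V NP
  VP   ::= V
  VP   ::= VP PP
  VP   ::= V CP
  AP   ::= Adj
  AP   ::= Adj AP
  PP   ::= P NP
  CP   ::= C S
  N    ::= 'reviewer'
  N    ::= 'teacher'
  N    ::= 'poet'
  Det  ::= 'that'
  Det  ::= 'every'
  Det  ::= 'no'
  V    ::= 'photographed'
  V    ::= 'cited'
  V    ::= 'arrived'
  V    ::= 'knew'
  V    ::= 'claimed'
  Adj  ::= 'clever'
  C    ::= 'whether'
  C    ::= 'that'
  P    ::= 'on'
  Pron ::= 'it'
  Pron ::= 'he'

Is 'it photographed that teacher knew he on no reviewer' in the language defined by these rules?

Ungrammatical

For S → NP VP, the only prefix that parses as NP is 'it', but the remainder 'photographed that teacher knew he on no reviewer' is not a VP under these rules.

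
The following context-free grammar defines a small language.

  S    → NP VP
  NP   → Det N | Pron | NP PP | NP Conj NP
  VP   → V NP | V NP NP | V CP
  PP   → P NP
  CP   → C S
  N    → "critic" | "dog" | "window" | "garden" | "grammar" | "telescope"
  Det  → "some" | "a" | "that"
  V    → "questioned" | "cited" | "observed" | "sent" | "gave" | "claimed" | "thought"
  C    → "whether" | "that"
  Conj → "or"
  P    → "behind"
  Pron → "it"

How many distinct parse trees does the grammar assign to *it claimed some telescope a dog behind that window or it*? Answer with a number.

The two bracketings:
[S [NP [Pron it]] [VP [V claimed] [NP [Det some] [N telescope]] [NP [NP [Det a] [N dog]] [PP [P behind] [NP [NP [Det that] [N window]] [Conj or] [NP [Pron it]]]]]]]
[S [NP [Pron it]] [VP [V claimed] [NP [Det some] [N telescope]] [NP [NP [NP [Det a] [N dog]] [PP [P behind] [NP [Det that] [N window]]]] [Conj or] [NP [Pron it]]]]]
The trees differ in how a recursive rule is bracketed over the same span.

2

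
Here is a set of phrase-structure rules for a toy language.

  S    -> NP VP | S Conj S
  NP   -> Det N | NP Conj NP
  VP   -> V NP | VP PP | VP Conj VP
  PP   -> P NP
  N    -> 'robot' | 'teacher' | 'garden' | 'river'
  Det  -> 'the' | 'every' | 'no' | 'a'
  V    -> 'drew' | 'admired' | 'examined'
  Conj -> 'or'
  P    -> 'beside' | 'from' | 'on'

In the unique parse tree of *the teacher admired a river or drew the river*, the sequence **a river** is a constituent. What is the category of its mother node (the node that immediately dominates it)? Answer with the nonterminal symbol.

VP

S
  NP
    Det: the
    N: teacher
  VP
    VP
      V: admired
      NP
        Det: a
        N: river
    Conj: or
    VP
      V: drew
      NP
        Det: the
        N: river
The span 'a river' is the NP node built by NP → Det N.
Its mother is the VP built by VP → V NP.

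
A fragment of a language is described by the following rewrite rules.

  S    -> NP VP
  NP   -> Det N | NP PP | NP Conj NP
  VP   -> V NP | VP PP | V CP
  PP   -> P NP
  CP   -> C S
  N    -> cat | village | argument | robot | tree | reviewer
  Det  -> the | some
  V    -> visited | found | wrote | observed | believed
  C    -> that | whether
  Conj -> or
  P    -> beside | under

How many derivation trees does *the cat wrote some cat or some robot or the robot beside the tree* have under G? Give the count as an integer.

7

Two of the 7 distinct bracketings:
[S [NP [Det the] [N cat]] [VP [V wrote] [NP [NP [NP [Det some] [N cat]] [Conj or] [NP [NP [Det some] [N robot]] [Conj or] [NP [Det the] [N robot]]]] [PP [P beside] [NP [Det the] [N tree]]]]]]
[S [NP [Det the] [N cat]] [VP [V wrote] [NP [NP [NP [NP [Det some] [N cat]] [Conj or] [NP [Det some] [N robot]]] [Conj or] [NP [Det the] [N robot]]] [PP [P beside] [NP [Det the] [N tree]]]]]]
The trees differ in how a recursive rule is bracketed over the same span.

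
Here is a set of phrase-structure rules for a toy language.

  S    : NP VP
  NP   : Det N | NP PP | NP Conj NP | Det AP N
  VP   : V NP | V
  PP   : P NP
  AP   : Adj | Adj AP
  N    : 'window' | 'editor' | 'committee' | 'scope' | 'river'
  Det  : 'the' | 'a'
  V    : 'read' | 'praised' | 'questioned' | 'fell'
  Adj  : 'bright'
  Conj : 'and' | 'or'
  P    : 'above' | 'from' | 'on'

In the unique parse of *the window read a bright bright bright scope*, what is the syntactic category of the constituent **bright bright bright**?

S
  NP
    Det: the
    N: window
  VP
    V: read
    NP
      Det: a
      AP
        Adj: bright
        AP
          Adj: bright
          AP
            Adj: bright
      N: scope
The span 'bright bright bright' is the AP node built by AP → Adj AP.

AP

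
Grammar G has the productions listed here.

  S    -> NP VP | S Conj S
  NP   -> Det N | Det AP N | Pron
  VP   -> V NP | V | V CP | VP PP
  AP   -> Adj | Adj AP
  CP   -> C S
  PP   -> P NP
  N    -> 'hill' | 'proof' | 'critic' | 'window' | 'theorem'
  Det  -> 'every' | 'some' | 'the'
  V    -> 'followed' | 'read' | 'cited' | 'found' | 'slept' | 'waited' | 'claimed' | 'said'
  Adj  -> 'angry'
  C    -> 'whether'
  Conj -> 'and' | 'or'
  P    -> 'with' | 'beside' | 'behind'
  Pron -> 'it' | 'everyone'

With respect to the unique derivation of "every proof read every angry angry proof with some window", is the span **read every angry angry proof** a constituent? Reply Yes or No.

Yes

[S [NP [Det every] [N proof]] [VP [VP [V read] [NP [Det every] [AP [Adj angry] [AP [Adj angry]]] [N proof]]] [PP [P with] [NP [Det some] [N window]]]]]
The words 'read every angry angry proof' are exhaustively dominated by a single VP node (built by VP → V NP), so they form a constituent.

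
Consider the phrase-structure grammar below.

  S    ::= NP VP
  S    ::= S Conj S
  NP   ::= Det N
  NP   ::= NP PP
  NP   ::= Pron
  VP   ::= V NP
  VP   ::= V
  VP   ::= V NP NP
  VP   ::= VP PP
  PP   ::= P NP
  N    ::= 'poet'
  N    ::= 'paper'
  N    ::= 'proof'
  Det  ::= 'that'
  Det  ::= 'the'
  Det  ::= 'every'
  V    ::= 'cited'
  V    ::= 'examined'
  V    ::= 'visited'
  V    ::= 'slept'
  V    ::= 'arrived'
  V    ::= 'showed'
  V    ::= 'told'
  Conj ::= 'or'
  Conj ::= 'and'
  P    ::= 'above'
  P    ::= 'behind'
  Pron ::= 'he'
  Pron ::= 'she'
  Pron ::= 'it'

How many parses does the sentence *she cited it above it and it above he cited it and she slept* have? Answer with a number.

Two of the 4 distinct bracketings:
[S [S [NP [Pron she]] [VP [V cited] [NP [NP [Pron it]] [PP [P above] [NP [Pron it]]]]]] [Conj and] [S [S [NP [NP [Pron it]] [PP [P above] [NP [Pron he]]]] [VP [V cited] [NP [Pron it]]]] [Conj and] [S [NP [Pron she]] [VP [V slept]]]]]
[S [S [NP [Pron she]] [VP [VP [V cited] [NP [Pron it]]] [PP [P above] [NP [Pron it]]]]] [Conj and] [S [S [NP [NP [Pron it]] [PP [P above] [NP [Pron he]]]] [VP [V cited] [NP [Pron it]]]] [Conj and] [S [NP [Pron she]] [VP [V slept]]]]]
The difference turns on whether VP → VP PP is used at the relevant span, versus an alternative expansion of VP.

4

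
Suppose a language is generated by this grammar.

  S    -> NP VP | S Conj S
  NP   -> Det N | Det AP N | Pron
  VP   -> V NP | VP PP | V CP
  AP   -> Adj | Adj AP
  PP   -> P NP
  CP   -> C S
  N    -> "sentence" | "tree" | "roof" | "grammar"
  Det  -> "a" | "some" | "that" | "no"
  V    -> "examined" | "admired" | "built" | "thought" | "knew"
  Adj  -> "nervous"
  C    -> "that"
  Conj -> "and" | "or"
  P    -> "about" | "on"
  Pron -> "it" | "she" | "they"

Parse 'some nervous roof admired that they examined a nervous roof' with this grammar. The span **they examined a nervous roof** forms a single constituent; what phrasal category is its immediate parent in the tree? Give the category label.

CP

S
  NP
    Det: some
    AP
      Adj: nervous
    N: roof
  VP
    V: admired
    CP
      C: that
      S
        NP
          Pron: they
        VP
          V: examined
          NP
            Det: a
            AP
              Adj: nervous
            N: roof
The span 'they examined a nervous roof' is the S node built by S → NP VP.
Its mother is the CP built by CP → C S.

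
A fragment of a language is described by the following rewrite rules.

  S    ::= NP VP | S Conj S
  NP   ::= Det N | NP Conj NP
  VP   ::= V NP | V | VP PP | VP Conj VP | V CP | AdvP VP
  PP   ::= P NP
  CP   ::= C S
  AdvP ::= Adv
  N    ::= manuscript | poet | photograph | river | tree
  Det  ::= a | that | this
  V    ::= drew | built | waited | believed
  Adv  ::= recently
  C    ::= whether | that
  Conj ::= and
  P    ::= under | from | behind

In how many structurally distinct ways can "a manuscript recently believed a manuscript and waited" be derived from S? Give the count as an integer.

The two bracketings:
[S [NP [Det a] [N manuscript]] [VP [VP [AdvP [Adv recently]] [VP [V believed] [NP [Det a] [N manuscript]]]] [Conj and] [VP [V waited]]]]
[S [NP [Det a] [N manuscript]] [VP [AdvP [Adv recently]] [VP [VP [V believed] [NP [Det a] [N manuscript]]] [Conj and] [VP [V waited]]]]]
The trees differ in how a recursive rule is bracketed over the same span.

2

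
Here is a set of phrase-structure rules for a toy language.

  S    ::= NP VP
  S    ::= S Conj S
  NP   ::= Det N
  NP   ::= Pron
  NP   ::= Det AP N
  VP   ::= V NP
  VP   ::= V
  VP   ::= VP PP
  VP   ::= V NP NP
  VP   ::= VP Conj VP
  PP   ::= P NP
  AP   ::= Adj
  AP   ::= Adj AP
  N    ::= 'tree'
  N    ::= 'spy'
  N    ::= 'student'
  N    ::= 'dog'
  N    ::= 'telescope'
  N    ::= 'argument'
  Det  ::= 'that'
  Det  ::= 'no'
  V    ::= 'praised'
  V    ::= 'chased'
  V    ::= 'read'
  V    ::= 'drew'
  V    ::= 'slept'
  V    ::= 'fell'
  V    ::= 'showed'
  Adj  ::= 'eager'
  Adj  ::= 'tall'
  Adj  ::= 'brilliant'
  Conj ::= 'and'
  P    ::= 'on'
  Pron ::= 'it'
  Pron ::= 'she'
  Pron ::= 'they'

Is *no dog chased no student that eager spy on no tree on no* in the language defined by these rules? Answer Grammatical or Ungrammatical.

For S → NP VP, the only prefix that parses as NP is 'no dog', but the remainder 'chased no student that eager spy on no tree on no' is not a VP under these rules. The alternative S rule S → S Conj S likewise has no satisfying split.

Ungrammatical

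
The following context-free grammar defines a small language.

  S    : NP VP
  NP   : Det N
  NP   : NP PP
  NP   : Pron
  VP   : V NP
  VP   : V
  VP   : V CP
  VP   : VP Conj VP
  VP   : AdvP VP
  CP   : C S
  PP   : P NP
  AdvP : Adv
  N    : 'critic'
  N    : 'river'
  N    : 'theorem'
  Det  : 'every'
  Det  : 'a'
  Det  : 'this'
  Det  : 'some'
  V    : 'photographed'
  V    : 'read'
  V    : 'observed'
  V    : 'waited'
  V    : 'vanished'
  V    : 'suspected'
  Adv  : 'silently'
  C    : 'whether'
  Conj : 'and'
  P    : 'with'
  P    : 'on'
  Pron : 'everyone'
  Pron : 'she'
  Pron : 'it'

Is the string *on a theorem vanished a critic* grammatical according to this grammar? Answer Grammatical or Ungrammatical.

For S → NP VP, no prefix of the string parses as an NP.

Ungrammatical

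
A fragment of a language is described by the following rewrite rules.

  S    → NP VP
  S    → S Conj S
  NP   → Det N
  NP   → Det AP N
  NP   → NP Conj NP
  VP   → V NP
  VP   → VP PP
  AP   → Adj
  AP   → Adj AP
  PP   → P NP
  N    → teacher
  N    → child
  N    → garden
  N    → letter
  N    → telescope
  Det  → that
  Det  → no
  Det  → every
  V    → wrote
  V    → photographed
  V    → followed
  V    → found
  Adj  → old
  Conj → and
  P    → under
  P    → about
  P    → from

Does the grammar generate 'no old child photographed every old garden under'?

Ungrammatical

For S → NP VP, the only prefix that parses as NP is 'no old child', but the remainder 'photographed every old garden under' is not a VP under these rules. The alternative S rule S → S Conj S likewise has no satisfying split.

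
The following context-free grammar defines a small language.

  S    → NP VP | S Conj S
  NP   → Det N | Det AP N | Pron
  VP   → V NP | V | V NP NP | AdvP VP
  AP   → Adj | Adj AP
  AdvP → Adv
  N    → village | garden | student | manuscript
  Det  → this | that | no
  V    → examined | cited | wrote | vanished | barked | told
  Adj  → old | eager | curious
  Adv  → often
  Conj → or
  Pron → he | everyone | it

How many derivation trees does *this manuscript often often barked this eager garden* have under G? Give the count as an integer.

[S [NP [Det this] [N manuscript]] [VP [AdvP [Adv often]] [VP [AdvP [Adv often]] [VP [V barked] [NP [Det this] [AP [Adj eager]] [N garden]]]]]]
No rule offers an alternative attachment or grouping for any span, so this is the only derivation.

1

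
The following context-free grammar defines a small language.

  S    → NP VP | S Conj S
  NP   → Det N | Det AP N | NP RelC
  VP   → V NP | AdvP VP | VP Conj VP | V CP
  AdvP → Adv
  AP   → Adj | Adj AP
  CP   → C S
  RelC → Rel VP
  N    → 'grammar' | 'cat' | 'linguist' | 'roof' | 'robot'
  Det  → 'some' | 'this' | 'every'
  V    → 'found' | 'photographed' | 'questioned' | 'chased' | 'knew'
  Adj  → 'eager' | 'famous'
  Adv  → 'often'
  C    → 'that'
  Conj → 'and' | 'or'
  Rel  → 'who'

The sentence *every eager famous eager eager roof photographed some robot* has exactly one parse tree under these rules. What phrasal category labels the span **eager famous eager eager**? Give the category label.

AP

[S [NP [Det every] [AP [Adj eager] [AP [Adj famous] [AP [Adj eager] [AP [Adj eager]]]]] [N roof]] [VP [V photographed] [NP [Det some] [N robot]]]]
The span 'eager famous eager eager' is the AP node built by AP → Adj AP.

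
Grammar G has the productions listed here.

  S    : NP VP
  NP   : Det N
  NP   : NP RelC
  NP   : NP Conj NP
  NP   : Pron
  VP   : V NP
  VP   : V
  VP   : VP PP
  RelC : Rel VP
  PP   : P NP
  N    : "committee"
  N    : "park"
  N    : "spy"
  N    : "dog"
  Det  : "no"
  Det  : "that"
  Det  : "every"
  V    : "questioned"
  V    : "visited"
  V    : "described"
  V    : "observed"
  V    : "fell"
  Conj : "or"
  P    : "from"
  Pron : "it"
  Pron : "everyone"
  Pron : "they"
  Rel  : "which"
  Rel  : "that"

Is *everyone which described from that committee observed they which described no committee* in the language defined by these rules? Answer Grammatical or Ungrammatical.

Grammatical

S
  NP
    NP
      Pron: everyone
    RelC
      Rel: which
      VP
        VP
          V: described
        PP
          P: from
          NP
            Det: that
            N: committee
  VP
    V: observed
    NP
      NP
        Pron: they
      RelC
        Rel: which
        VP
          V: described
          NP
            Det: no
            N: committee
Every word is introduced by a lexical rule and the phrasal rules combine the resulting categories into a single S.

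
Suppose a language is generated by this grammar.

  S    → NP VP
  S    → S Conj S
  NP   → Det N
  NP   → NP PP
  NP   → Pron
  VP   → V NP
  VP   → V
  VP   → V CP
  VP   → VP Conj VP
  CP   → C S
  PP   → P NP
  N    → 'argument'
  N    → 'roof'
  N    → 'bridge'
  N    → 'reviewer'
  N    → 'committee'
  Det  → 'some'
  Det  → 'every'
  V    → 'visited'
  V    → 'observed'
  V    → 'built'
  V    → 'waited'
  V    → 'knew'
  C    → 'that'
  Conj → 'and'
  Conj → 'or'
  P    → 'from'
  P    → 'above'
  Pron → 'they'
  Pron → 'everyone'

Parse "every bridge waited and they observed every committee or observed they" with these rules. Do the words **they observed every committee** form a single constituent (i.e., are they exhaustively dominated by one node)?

No

[S [S [NP [Det every] [N bridge]] [VP [V waited]]] [Conj and] [S [NP [Pron they]] [VP [VP [V observed] [NP [Det every] [N committee]]] [Conj or] [VP [V observed] [NP [Pron they]]]]]]
The smallest constituent containing 'they observed every committee' is the S spanning 'they observed every committee or observed they'; no single node in the tree dominates exactly the given words.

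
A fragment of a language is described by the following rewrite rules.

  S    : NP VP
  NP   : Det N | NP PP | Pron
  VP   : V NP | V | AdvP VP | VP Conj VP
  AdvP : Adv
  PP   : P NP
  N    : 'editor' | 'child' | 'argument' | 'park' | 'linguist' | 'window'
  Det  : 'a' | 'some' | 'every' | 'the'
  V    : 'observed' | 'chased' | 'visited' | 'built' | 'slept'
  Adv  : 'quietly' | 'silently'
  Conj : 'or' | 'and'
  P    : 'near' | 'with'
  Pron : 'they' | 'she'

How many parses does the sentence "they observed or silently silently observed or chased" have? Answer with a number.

4

Two of the 4 distinct bracketings:
[S [NP [Pron they]] [VP [VP [V observed]] [Conj or] [VP [AdvP [Adv silently]] [VP [AdvP [Adv silently]] [VP [VP [V observed]] [Conj or] [VP [V chased]]]]]]]
[S [NP [Pron they]] [VP [VP [V observed]] [Conj or] [VP [AdvP [Adv silently]] [VP [VP [AdvP [Adv silently]] [VP [V observed]]] [Conj or] [VP [V chased]]]]]]
The trees differ in how a recursive rule is bracketed over the same span.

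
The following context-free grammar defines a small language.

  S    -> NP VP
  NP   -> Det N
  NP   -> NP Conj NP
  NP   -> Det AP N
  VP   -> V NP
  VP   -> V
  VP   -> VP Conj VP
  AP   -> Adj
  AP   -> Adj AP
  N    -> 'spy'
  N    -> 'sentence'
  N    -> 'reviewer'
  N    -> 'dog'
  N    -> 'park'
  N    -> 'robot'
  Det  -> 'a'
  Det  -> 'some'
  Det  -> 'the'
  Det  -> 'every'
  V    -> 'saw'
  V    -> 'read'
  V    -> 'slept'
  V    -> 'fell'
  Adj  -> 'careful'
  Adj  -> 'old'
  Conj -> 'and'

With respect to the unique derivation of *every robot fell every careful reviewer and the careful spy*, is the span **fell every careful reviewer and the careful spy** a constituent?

Yes

[S [NP [Det every] [N robot]] [VP [V fell] [NP [NP [Det every] [AP [Adj careful]] [N reviewer]] [Conj and] [NP [Det the] [AP [Adj careful]] [N spy]]]]]
The words 'fell every careful reviewer and the careful spy' are exhaustively dominated by a single VP node (built by VP → V NP), so they form a constituent.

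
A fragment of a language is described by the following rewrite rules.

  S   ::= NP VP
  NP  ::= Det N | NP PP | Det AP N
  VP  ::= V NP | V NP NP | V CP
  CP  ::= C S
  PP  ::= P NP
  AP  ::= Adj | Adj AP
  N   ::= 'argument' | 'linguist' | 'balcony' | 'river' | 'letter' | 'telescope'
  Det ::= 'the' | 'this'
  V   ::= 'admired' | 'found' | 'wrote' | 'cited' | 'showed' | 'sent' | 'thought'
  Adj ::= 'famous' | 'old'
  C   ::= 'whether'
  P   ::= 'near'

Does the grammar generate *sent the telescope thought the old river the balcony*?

Ungrammatical

For S → NP VP, no prefix of the string parses as an NP.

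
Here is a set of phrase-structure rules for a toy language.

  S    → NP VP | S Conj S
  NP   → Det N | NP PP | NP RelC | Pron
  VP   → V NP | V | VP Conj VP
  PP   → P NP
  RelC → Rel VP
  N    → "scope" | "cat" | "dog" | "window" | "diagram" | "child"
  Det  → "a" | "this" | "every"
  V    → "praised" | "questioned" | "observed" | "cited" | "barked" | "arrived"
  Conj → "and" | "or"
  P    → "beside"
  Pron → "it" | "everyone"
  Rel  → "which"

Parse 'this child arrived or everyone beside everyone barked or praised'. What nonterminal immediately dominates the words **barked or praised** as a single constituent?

[S [S [NP [Det this] [N child]] [VP [V arrived]]] [Conj or] [S [NP [NP [Pron everyone]] [PP [P beside] [NP [Pron everyone]]]] [VP [VP [V barked]] [Conj or] [VP [V praised]]]]]
The span 'barked or praised' is the VP node built by VP → VP Conj VP.

VP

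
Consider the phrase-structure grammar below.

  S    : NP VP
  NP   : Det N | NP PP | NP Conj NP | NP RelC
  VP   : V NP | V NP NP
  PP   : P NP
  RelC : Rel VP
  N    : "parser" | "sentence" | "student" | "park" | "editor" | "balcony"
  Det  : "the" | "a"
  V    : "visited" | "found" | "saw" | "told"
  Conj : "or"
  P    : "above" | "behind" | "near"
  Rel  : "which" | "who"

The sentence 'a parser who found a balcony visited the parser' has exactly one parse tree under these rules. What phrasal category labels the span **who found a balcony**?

RelC

[S [NP [NP [Det a] [N parser]] [RelC [Rel who] [VP [V found] [NP [Det a] [N balcony]]]]] [VP [V visited] [NP [Det the] [N parser]]]]
The span 'who found a balcony' is the RelC node built by RelC → Rel VP.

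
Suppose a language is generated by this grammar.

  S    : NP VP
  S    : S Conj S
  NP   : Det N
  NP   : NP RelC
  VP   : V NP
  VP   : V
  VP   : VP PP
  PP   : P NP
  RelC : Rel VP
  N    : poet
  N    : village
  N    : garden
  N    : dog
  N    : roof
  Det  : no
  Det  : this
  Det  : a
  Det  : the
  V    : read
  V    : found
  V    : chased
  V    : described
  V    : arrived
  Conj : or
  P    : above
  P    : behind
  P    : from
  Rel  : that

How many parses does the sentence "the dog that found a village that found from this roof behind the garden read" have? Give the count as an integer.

Two of the 4 distinct bracketings:
[S [NP [NP [Det the] [N dog]] [RelC [Rel that] [VP [V found] [NP [NP [Det a] [N village]] [RelC [Rel that] [VP [VP [VP [V found]] [PP [P from] [NP [Det this] [N roof]]]] [PP [P behind] [NP [Det the] [N garden]]]]]]]]] [VP [V read]]]
[S [NP [NP [Det the] [N dog]] [RelC [Rel that] [VP [VP [V found] [NP [NP [Det a] [N village]] [RelC [Rel that] [VP [VP [V found]] [PP [P from] [NP [Det this] [N roof]]]]]]] [PP [P behind] [NP [Det the] [N garden]]]]]] [VP [V read]]]
The trees differ in how a recursive rule is bracketed over the same span.

4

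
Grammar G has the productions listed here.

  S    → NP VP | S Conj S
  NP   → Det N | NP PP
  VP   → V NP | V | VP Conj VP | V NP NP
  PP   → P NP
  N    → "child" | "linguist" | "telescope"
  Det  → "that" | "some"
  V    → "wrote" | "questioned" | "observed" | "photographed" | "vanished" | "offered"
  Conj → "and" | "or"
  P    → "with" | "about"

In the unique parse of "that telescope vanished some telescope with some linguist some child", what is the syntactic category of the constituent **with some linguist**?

S
  NP
    Det: that
    N: telescope
  VP
    V: vanished
    NP
      NP
        Det: some
        N: telescope
      PP
        P: with
        NP
          Det: some
          N: linguist
    NP
      Det: some
      N: child
The span 'with some linguist' is the PP node built by PP → P NP.

PP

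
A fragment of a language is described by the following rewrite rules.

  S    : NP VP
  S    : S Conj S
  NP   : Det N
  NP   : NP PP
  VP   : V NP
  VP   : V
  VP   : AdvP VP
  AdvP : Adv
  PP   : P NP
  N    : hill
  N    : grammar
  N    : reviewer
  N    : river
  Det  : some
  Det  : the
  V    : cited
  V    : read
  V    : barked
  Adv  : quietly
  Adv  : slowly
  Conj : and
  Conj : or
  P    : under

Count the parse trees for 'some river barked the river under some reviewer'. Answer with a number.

1

[S [NP [Det some] [N river]] [VP [V barked] [NP [NP [Det the] [N river]] [PP [P under] [NP [Det some] [N reviewer]]]]]]
No rule offers an alternative attachment or grouping for any span, so this is the only derivation.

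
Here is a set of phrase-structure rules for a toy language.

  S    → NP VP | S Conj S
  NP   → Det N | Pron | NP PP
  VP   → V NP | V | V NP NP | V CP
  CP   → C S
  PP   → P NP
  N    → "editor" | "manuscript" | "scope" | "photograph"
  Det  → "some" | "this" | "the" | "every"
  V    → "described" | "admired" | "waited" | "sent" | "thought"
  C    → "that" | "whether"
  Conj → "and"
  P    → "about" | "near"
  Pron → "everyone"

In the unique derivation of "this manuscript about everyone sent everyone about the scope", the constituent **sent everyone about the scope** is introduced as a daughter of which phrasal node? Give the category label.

S
  NP
    NP
      Det: this
      N: manuscript
    PP
      P: about
      NP
        Pron: everyone
  VP
    V: sent
    NP
      NP
        Pron: everyone
      PP
        P: about
        NP
          Det: the
          N: scope
The span 'sent everyone about the scope' is the VP node built by VP → V NP.
Its mother is the S built by S → NP VP.

S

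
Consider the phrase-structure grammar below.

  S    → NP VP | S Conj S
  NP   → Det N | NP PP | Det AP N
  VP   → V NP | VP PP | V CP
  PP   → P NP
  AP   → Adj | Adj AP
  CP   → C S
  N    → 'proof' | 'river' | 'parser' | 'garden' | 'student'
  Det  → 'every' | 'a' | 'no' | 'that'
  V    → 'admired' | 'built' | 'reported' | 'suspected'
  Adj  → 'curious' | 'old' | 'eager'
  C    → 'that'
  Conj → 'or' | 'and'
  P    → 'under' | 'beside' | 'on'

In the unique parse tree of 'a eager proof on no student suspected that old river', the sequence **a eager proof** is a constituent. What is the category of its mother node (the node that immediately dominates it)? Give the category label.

[S [NP [NP [Det a] [AP [Adj eager]] [N proof]] [PP [P on] [NP [Det no] [N student]]]] [VP [V suspected] [NP [Det that] [AP [Adj old]] [N river]]]]
The span 'a eager proof' is the NP node built by NP → Det AP N.
Its mother is the NP built by NP → NP PP.

NP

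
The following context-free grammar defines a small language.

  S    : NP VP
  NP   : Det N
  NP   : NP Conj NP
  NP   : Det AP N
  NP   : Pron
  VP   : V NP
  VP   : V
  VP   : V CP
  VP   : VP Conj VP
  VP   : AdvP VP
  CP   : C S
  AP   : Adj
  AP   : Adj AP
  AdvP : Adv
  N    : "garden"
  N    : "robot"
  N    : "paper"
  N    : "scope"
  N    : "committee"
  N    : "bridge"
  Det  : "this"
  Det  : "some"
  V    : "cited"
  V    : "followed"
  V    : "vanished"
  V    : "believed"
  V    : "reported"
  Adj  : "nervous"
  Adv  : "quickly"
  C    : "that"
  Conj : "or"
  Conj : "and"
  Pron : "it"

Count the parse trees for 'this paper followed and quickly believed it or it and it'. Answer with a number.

The two bracketings:
[S [NP [Det this] [N paper]] [VP [VP [V followed]] [Conj and] [VP [AdvP [Adv quickly]] [VP [V believed] [NP [NP [Pron it]] [Conj or] [NP [NP [Pron it]] [Conj and] [NP [Pron it]]]]]]]]
[S [NP [Det this] [N paper]] [VP [VP [V followed]] [Conj and] [VP [AdvP [Adv quickly]] [VP [V believed] [NP [NP [NP [Pron it]] [Conj or] [NP [Pron it]]] [Conj and] [NP [Pron it]]]]]]]
The trees differ in how a recursive rule is bracketed over the same span.

2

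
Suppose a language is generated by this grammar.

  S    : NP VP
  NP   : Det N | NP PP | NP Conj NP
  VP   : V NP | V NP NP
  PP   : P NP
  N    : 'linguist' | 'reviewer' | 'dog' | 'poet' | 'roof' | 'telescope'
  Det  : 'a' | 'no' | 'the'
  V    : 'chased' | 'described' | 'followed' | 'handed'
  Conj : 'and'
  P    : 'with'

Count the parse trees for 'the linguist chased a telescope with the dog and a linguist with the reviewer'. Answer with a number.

Two of the 5 distinct bracketings:
[S [NP [Det the] [N linguist]] [VP [V chased] [NP [NP [Det a] [N telescope]] [PP [P with] [NP [NP [NP [Det the] [N dog]] [Conj and] [NP [Det a] [N linguist]]] [PP [P with] [NP [Det the] [N reviewer]]]]]]]]
[S [NP [Det the] [N linguist]] [VP [V chased] [NP [NP [Det a] [N telescope]] [PP [P with] [NP [NP [Det the] [N dog]] [Conj and] [NP [NP [Det a] [N linguist]] [PP [P with] [NP [Det the] [N reviewer]]]]]]]]]
The trees differ in how a recursive rule is bracketed over the same span.

5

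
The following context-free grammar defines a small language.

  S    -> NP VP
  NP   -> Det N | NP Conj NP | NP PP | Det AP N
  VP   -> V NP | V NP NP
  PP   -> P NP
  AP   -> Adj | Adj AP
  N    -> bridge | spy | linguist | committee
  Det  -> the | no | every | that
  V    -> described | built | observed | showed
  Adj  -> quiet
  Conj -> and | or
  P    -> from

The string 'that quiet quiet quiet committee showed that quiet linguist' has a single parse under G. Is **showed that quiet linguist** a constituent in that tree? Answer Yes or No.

[S [NP [Det that] [AP [Adj quiet] [AP [Adj quiet] [AP [Adj quiet]]]] [N committee]] [VP [V showed] [NP [Det that] [AP [Adj quiet]] [N linguist]]]]
The words 'showed that quiet linguist' are exhaustively dominated by a single VP node (built by VP → V NP), so they form a constituent.

Yes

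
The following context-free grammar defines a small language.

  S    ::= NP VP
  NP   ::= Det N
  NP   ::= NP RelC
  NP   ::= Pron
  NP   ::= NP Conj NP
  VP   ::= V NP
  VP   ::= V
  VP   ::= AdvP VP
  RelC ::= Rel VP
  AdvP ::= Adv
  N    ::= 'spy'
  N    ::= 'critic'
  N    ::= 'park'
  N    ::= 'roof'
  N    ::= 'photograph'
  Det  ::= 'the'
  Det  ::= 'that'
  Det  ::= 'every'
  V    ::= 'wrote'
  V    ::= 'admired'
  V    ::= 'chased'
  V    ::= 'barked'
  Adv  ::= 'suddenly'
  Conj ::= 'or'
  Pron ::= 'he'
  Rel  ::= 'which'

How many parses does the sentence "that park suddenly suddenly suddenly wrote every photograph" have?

[S [NP [Det that] [N park]] [VP [AdvP [Adv suddenly]] [VP [AdvP [Adv suddenly]] [VP [AdvP [Adv suddenly]] [VP [V wrote] [NP [Det every] [N photograph]]]]]]]
No rule offers an alternative attachment or grouping for any span, so this is the only derivation.

1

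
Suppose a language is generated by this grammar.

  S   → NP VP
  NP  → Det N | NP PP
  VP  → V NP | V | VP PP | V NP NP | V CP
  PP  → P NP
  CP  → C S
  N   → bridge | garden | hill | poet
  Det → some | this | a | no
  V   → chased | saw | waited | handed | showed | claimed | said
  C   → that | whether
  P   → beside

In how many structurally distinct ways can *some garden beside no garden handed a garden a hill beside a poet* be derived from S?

2

The two bracketings:
[S [NP [NP [Det some] [N garden]] [PP [P beside] [NP [Det no] [N garden]]]] [VP [VP [V handed] [NP [Det a] [N garden]] [NP [Det a] [N hill]]] [PP [P beside] [NP [Det a] [N poet]]]]]
[S [NP [NP [Det some] [N garden]] [PP [P beside] [NP [Det no] [N garden]]]] [VP [V handed] [NP [Det a] [N garden]] [NP [NP [Det a] [N hill]] [PP [P beside] [NP [Det a] [N poet]]]]]]
The difference turns on whether VP → VP PP is used at the relevant span, versus an alternative expansion of VP.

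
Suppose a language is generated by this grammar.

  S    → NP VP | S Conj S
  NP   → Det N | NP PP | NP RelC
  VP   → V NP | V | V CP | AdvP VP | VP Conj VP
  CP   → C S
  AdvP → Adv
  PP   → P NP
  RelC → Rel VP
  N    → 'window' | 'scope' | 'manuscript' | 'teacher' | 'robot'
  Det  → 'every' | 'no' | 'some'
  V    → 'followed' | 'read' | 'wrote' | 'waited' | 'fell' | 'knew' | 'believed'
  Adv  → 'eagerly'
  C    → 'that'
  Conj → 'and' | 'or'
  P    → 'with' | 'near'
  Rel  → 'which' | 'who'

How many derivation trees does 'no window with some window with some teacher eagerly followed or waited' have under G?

4

Two of the 4 distinct bracketings:
[S [NP [NP [Det no] [N window]] [PP [P with] [NP [NP [Det some] [N window]] [PP [P with] [NP [Det some] [N teacher]]]]]] [VP [AdvP [Adv eagerly]] [VP [VP [V followed]] [Conj or] [VP [V waited]]]]]
[S [NP [NP [Det no] [N window]] [PP [P with] [NP [NP [Det some] [N window]] [PP [P with] [NP [Det some] [N teacher]]]]]] [VP [VP [AdvP [Adv eagerly]] [VP [V followed]]] [Conj or] [VP [V waited]]]]
The trees differ in how a recursive rule is bracketed over the same span.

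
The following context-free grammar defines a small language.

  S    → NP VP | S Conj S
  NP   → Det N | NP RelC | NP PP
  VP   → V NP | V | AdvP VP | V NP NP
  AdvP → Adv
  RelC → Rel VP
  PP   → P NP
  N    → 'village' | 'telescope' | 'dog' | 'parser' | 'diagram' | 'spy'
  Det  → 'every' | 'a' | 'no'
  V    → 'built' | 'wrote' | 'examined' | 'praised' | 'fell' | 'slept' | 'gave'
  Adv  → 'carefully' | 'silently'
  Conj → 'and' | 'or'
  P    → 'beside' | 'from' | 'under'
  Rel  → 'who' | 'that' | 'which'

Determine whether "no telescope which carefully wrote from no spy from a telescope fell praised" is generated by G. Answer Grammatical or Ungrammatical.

For S → NP VP, every NP-prefix leaves a non-VP remainder: after 'no telescope' the remainder is not a VP; after 'no telescope which carefully wrote' the remainder is not a VP; after 'no telescope which carefully wrote from no spy' the remainder is not a VP (and 1 more). The alternative S rule S → S Conj S likewise has no satisfying split.

Ungrammatical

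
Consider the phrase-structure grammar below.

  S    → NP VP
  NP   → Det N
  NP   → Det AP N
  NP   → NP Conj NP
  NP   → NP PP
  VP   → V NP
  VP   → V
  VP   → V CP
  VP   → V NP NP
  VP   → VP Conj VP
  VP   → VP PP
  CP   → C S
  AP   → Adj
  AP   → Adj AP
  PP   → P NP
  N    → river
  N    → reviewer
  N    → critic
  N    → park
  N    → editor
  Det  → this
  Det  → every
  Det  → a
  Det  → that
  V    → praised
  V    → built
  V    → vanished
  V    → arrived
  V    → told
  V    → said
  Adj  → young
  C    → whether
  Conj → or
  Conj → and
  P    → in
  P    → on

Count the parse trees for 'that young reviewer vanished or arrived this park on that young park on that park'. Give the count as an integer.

Two of the 9 distinct bracketings:
[S [NP [Det that] [AP [Adj young]] [N reviewer]] [VP [VP [V vanished]] [Conj or] [VP [V arrived] [NP [NP [Det this] [N park]] [PP [P on] [NP [NP [Det that] [AP [Adj young]] [N park]] [PP [P on] [NP [Det that] [N park]]]]]]]]]
[S [NP [Det that] [AP [Adj young]] [N reviewer]] [VP [VP [V vanished]] [Conj or] [VP [V arrived] [NP [NP [NP [Det this] [N park]] [PP [P on] [NP [Det that] [AP [Adj young]] [N park]]]] [PP [P on] [NP [Det that] [N park]]]]]]]
The trees differ in how a recursive rule is bracketed over the same span.

9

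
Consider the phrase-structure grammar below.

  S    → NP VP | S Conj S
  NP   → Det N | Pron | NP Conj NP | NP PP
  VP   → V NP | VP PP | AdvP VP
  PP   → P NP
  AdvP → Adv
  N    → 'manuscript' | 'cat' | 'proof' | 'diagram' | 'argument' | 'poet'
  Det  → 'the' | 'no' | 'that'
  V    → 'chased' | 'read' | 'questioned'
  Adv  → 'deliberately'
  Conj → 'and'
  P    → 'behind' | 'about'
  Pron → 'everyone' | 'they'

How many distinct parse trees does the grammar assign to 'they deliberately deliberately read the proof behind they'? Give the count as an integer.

Two of the 4 distinct bracketings:
[S [NP [Pron they]] [VP [VP [AdvP [Adv deliberately]] [VP [AdvP [Adv deliberately]] [VP [V read] [NP [Det the] [N proof]]]]] [PP [P behind] [NP [Pron they]]]]]
[S [NP [Pron they]] [VP [AdvP [Adv deliberately]] [VP [VP [AdvP [Adv deliberately]] [VP [V read] [NP [Det the] [N proof]]]] [PP [P behind] [NP [Pron they]]]]]]
The trees differ in how a recursive rule is bracketed over the same span.

4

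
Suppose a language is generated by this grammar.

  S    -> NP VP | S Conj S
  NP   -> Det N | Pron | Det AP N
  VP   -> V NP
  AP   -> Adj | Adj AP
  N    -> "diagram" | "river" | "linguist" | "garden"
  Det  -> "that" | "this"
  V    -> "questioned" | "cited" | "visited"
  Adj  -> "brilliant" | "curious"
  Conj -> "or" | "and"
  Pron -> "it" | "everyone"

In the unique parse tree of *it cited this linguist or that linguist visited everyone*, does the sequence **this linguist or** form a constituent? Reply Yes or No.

No

[S [S [NP [Pron it]] [VP [V cited] [NP [Det this] [N linguist]]]] [Conj or] [S [NP [Det that] [N linguist]] [VP [V visited] [NP [Pron everyone]]]]]
The smallest constituent containing 'this linguist or' is the S spanning 'it cited this linguist or that linguist visited everyone'; no single node in the tree dominates exactly the given words.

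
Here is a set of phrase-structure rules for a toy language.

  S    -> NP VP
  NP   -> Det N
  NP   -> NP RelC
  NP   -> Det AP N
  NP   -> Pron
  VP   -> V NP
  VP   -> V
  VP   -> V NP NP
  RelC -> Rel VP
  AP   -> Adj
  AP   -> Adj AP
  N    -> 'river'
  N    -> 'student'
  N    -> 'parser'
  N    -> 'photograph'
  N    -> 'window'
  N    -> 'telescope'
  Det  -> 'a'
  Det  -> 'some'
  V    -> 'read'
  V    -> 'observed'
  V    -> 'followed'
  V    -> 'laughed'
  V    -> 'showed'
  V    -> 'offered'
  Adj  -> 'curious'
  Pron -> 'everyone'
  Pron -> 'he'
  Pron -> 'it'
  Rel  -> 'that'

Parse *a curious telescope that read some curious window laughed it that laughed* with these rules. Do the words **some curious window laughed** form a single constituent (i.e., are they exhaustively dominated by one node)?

No

[S [NP [NP [Det a] [AP [Adj curious]] [N telescope]] [RelC [Rel that] [VP [V read] [NP [Det some] [AP [Adj curious]] [N window]]]]] [VP [V laughed] [NP [NP [Pron it]] [RelC [Rel that] [VP [V laughed]]]]]]
The smallest constituent containing 'some curious window laughed' is the S spanning 'a curious telescope that read some curious window laughed it that laughed'; no single node in the tree dominates exactly the given words.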